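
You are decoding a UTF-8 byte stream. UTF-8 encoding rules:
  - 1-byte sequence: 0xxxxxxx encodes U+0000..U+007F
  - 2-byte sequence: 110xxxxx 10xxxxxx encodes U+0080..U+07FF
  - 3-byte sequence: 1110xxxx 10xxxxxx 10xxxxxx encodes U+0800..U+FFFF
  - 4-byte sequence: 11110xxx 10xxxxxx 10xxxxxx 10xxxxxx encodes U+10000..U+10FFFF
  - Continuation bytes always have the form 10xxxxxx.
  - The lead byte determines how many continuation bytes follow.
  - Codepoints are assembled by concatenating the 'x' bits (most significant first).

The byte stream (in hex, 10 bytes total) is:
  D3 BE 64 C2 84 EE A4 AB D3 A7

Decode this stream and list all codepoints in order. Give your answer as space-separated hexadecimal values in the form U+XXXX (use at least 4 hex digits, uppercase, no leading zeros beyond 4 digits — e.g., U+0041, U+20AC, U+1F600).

Byte[0]=D3: 2-byte lead, need 1 cont bytes. acc=0x13
Byte[1]=BE: continuation. acc=(acc<<6)|0x3E=0x4FE
Completed: cp=U+04FE (starts at byte 0)
Byte[2]=64: 1-byte ASCII. cp=U+0064
Byte[3]=C2: 2-byte lead, need 1 cont bytes. acc=0x2
Byte[4]=84: continuation. acc=(acc<<6)|0x04=0x84
Completed: cp=U+0084 (starts at byte 3)
Byte[5]=EE: 3-byte lead, need 2 cont bytes. acc=0xE
Byte[6]=A4: continuation. acc=(acc<<6)|0x24=0x3A4
Byte[7]=AB: continuation. acc=(acc<<6)|0x2B=0xE92B
Completed: cp=U+E92B (starts at byte 5)
Byte[8]=D3: 2-byte lead, need 1 cont bytes. acc=0x13
Byte[9]=A7: continuation. acc=(acc<<6)|0x27=0x4E7
Completed: cp=U+04E7 (starts at byte 8)

Answer: U+04FE U+0064 U+0084 U+E92B U+04E7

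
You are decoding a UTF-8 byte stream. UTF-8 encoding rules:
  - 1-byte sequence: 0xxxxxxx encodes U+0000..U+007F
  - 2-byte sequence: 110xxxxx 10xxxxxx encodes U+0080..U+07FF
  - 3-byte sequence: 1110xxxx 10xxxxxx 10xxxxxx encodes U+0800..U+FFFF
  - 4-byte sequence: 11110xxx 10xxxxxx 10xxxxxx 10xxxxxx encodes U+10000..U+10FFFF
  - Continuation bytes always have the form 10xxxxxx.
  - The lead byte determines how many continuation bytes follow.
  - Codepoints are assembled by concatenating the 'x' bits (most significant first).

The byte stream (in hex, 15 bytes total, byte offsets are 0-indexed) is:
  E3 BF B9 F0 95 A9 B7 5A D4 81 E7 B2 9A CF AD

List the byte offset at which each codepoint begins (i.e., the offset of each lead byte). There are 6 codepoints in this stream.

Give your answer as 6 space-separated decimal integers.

Byte[0]=E3: 3-byte lead, need 2 cont bytes. acc=0x3
Byte[1]=BF: continuation. acc=(acc<<6)|0x3F=0xFF
Byte[2]=B9: continuation. acc=(acc<<6)|0x39=0x3FF9
Completed: cp=U+3FF9 (starts at byte 0)
Byte[3]=F0: 4-byte lead, need 3 cont bytes. acc=0x0
Byte[4]=95: continuation. acc=(acc<<6)|0x15=0x15
Byte[5]=A9: continuation. acc=(acc<<6)|0x29=0x569
Byte[6]=B7: continuation. acc=(acc<<6)|0x37=0x15A77
Completed: cp=U+15A77 (starts at byte 3)
Byte[7]=5A: 1-byte ASCII. cp=U+005A
Byte[8]=D4: 2-byte lead, need 1 cont bytes. acc=0x14
Byte[9]=81: continuation. acc=(acc<<6)|0x01=0x501
Completed: cp=U+0501 (starts at byte 8)
Byte[10]=E7: 3-byte lead, need 2 cont bytes. acc=0x7
Byte[11]=B2: continuation. acc=(acc<<6)|0x32=0x1F2
Byte[12]=9A: continuation. acc=(acc<<6)|0x1A=0x7C9A
Completed: cp=U+7C9A (starts at byte 10)
Byte[13]=CF: 2-byte lead, need 1 cont bytes. acc=0xF
Byte[14]=AD: continuation. acc=(acc<<6)|0x2D=0x3ED
Completed: cp=U+03ED (starts at byte 13)

Answer: 0 3 7 8 10 13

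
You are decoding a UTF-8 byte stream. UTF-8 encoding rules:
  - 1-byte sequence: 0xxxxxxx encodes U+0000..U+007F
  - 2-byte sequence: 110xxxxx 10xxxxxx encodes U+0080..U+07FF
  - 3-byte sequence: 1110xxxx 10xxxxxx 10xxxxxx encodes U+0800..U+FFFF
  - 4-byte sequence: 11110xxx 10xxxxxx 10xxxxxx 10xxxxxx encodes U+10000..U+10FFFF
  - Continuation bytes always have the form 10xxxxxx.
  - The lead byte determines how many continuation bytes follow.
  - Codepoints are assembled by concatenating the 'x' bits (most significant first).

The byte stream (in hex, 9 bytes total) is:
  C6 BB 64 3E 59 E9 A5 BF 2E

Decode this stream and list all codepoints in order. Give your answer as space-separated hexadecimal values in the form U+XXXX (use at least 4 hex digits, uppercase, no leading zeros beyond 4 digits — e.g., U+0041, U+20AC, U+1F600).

Byte[0]=C6: 2-byte lead, need 1 cont bytes. acc=0x6
Byte[1]=BB: continuation. acc=(acc<<6)|0x3B=0x1BB
Completed: cp=U+01BB (starts at byte 0)
Byte[2]=64: 1-byte ASCII. cp=U+0064
Byte[3]=3E: 1-byte ASCII. cp=U+003E
Byte[4]=59: 1-byte ASCII. cp=U+0059
Byte[5]=E9: 3-byte lead, need 2 cont bytes. acc=0x9
Byte[6]=A5: continuation. acc=(acc<<6)|0x25=0x265
Byte[7]=BF: continuation. acc=(acc<<6)|0x3F=0x997F
Completed: cp=U+997F (starts at byte 5)
Byte[8]=2E: 1-byte ASCII. cp=U+002E

Answer: U+01BB U+0064 U+003E U+0059 U+997F U+002E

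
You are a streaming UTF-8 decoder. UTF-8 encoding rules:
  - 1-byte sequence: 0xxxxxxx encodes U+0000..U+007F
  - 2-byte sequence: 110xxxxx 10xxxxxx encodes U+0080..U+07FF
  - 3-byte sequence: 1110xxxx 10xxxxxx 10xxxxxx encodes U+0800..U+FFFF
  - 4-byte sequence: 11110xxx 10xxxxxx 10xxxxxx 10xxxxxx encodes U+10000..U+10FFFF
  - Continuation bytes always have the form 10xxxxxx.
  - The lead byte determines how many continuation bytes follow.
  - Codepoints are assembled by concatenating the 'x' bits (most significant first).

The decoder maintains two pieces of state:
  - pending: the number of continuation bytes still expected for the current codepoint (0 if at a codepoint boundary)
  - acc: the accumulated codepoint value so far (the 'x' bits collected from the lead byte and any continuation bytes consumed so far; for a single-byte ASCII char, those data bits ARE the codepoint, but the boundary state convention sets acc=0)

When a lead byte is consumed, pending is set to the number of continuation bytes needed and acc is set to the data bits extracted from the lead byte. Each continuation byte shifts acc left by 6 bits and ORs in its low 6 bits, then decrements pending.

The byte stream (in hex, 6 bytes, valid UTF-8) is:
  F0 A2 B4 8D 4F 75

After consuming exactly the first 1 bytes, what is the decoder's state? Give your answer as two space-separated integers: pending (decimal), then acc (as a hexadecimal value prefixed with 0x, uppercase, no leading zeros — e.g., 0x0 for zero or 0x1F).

Answer: 3 0x0

Derivation:
Byte[0]=F0: 4-byte lead. pending=3, acc=0x0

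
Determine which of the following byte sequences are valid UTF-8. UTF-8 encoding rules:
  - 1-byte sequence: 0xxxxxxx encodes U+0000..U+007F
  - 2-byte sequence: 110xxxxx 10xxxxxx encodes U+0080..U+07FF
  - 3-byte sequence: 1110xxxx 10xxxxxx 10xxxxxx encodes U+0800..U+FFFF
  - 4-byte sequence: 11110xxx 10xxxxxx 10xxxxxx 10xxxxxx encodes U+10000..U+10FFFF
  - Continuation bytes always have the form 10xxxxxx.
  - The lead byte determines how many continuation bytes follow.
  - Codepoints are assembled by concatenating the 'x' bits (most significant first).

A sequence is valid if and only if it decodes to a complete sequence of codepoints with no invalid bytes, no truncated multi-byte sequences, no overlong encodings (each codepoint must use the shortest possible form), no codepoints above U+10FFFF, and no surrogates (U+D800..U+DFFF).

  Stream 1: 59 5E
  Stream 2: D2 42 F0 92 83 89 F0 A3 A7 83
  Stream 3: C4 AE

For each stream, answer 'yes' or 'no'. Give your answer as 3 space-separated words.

Stream 1: decodes cleanly. VALID
Stream 2: error at byte offset 1. INVALID
Stream 3: decodes cleanly. VALID

Answer: yes no yes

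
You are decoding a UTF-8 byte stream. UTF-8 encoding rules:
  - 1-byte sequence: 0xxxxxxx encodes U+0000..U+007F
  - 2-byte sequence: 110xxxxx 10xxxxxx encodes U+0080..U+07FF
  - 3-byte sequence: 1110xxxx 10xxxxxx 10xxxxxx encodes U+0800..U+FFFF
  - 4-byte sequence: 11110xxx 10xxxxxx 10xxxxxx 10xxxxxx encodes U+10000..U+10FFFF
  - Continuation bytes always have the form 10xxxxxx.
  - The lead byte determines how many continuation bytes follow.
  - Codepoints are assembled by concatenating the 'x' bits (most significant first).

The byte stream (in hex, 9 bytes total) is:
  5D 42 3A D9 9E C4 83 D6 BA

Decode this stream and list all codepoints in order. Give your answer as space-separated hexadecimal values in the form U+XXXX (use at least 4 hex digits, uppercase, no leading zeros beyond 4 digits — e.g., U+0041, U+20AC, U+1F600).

Answer: U+005D U+0042 U+003A U+065E U+0103 U+05BA

Derivation:
Byte[0]=5D: 1-byte ASCII. cp=U+005D
Byte[1]=42: 1-byte ASCII. cp=U+0042
Byte[2]=3A: 1-byte ASCII. cp=U+003A
Byte[3]=D9: 2-byte lead, need 1 cont bytes. acc=0x19
Byte[4]=9E: continuation. acc=(acc<<6)|0x1E=0x65E
Completed: cp=U+065E (starts at byte 3)
Byte[5]=C4: 2-byte lead, need 1 cont bytes. acc=0x4
Byte[6]=83: continuation. acc=(acc<<6)|0x03=0x103
Completed: cp=U+0103 (starts at byte 5)
Byte[7]=D6: 2-byte lead, need 1 cont bytes. acc=0x16
Byte[8]=BA: continuation. acc=(acc<<6)|0x3A=0x5BA
Completed: cp=U+05BA (starts at byte 7)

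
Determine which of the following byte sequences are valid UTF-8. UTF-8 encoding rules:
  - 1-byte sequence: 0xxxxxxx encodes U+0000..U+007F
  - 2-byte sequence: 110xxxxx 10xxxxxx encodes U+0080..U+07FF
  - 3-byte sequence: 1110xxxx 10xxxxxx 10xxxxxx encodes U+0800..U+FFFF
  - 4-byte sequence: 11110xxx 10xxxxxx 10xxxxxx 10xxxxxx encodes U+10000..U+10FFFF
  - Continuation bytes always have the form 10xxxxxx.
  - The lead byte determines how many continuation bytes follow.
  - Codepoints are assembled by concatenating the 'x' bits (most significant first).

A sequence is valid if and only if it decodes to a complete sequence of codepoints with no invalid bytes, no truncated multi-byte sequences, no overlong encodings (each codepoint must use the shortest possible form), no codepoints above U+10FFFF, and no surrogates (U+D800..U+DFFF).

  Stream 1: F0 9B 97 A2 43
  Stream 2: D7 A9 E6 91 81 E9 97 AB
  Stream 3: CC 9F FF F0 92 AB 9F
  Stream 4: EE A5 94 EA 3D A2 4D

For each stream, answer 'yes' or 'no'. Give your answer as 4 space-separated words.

Stream 1: decodes cleanly. VALID
Stream 2: decodes cleanly. VALID
Stream 3: error at byte offset 2. INVALID
Stream 4: error at byte offset 4. INVALID

Answer: yes yes no no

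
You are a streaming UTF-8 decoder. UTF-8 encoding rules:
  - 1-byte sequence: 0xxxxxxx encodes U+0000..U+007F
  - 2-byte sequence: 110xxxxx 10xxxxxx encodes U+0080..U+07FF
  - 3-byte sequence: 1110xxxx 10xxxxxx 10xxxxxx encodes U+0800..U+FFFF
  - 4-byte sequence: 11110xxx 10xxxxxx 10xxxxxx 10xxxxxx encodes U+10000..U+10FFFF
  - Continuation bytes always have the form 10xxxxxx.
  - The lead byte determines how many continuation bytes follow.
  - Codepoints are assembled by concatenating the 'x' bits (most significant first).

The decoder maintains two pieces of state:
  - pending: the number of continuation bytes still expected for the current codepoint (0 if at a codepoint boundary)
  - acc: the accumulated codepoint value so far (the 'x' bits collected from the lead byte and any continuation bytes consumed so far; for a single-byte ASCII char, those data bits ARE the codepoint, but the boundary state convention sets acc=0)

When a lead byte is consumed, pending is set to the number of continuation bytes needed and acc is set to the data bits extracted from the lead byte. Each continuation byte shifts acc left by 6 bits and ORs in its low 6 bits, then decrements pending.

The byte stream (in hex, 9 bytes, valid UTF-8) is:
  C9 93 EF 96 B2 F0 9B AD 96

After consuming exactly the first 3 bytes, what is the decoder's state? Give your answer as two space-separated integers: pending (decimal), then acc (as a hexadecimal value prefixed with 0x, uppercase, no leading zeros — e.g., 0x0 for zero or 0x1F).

Answer: 2 0xF

Derivation:
Byte[0]=C9: 2-byte lead. pending=1, acc=0x9
Byte[1]=93: continuation. acc=(acc<<6)|0x13=0x253, pending=0
Byte[2]=EF: 3-byte lead. pending=2, acc=0xF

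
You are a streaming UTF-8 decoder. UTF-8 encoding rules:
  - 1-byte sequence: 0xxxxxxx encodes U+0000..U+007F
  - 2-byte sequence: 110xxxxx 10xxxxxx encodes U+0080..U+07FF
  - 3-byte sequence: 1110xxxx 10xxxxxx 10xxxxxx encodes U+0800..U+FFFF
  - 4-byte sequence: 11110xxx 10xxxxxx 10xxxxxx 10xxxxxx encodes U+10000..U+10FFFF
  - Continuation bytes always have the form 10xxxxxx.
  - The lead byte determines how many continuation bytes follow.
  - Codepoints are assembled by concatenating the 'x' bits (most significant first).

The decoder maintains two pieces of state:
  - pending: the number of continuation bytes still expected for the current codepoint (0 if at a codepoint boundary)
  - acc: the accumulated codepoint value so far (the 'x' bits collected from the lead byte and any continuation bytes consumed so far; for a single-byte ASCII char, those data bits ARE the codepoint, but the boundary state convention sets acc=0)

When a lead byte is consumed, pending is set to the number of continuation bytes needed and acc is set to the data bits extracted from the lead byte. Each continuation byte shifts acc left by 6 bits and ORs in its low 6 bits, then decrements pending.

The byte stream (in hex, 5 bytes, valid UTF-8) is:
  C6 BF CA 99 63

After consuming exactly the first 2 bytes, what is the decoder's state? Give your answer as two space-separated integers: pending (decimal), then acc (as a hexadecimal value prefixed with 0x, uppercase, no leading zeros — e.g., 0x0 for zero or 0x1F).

Byte[0]=C6: 2-byte lead. pending=1, acc=0x6
Byte[1]=BF: continuation. acc=(acc<<6)|0x3F=0x1BF, pending=0

Answer: 0 0x1BF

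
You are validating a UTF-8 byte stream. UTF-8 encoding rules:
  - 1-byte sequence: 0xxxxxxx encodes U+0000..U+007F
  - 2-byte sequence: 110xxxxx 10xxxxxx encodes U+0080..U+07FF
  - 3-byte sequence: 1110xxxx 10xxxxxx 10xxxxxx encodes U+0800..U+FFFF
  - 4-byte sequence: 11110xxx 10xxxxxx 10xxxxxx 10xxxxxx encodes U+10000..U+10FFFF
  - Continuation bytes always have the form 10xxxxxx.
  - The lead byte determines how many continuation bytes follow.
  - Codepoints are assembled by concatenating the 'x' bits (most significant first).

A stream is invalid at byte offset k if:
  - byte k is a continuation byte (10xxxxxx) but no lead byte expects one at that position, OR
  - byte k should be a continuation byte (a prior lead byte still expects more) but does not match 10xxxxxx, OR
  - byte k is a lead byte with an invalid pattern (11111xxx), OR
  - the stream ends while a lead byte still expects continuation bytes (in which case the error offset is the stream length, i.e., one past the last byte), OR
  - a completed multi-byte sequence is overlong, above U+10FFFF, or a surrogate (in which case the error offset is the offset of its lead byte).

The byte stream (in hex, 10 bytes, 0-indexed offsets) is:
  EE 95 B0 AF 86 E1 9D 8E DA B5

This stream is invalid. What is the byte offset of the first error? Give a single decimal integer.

Byte[0]=EE: 3-byte lead, need 2 cont bytes. acc=0xE
Byte[1]=95: continuation. acc=(acc<<6)|0x15=0x395
Byte[2]=B0: continuation. acc=(acc<<6)|0x30=0xE570
Completed: cp=U+E570 (starts at byte 0)
Byte[3]=AF: INVALID lead byte (not 0xxx/110x/1110/11110)

Answer: 3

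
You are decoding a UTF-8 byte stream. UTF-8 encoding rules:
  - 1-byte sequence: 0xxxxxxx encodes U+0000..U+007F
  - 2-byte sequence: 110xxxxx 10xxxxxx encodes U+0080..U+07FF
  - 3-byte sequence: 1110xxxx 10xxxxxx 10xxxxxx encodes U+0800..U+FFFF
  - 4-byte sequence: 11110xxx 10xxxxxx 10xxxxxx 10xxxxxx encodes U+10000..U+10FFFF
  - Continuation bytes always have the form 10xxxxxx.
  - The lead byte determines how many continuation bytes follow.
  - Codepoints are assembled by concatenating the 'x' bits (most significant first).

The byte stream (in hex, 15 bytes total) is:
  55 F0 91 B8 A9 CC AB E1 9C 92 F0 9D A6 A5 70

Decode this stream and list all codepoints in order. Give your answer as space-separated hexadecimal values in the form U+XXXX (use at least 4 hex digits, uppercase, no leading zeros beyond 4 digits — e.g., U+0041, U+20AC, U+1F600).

Byte[0]=55: 1-byte ASCII. cp=U+0055
Byte[1]=F0: 4-byte lead, need 3 cont bytes. acc=0x0
Byte[2]=91: continuation. acc=(acc<<6)|0x11=0x11
Byte[3]=B8: continuation. acc=(acc<<6)|0x38=0x478
Byte[4]=A9: continuation. acc=(acc<<6)|0x29=0x11E29
Completed: cp=U+11E29 (starts at byte 1)
Byte[5]=CC: 2-byte lead, need 1 cont bytes. acc=0xC
Byte[6]=AB: continuation. acc=(acc<<6)|0x2B=0x32B
Completed: cp=U+032B (starts at byte 5)
Byte[7]=E1: 3-byte lead, need 2 cont bytes. acc=0x1
Byte[8]=9C: continuation. acc=(acc<<6)|0x1C=0x5C
Byte[9]=92: continuation. acc=(acc<<6)|0x12=0x1712
Completed: cp=U+1712 (starts at byte 7)
Byte[10]=F0: 4-byte lead, need 3 cont bytes. acc=0x0
Byte[11]=9D: continuation. acc=(acc<<6)|0x1D=0x1D
Byte[12]=A6: continuation. acc=(acc<<6)|0x26=0x766
Byte[13]=A5: continuation. acc=(acc<<6)|0x25=0x1D9A5
Completed: cp=U+1D9A5 (starts at byte 10)
Byte[14]=70: 1-byte ASCII. cp=U+0070

Answer: U+0055 U+11E29 U+032B U+1712 U+1D9A5 U+0070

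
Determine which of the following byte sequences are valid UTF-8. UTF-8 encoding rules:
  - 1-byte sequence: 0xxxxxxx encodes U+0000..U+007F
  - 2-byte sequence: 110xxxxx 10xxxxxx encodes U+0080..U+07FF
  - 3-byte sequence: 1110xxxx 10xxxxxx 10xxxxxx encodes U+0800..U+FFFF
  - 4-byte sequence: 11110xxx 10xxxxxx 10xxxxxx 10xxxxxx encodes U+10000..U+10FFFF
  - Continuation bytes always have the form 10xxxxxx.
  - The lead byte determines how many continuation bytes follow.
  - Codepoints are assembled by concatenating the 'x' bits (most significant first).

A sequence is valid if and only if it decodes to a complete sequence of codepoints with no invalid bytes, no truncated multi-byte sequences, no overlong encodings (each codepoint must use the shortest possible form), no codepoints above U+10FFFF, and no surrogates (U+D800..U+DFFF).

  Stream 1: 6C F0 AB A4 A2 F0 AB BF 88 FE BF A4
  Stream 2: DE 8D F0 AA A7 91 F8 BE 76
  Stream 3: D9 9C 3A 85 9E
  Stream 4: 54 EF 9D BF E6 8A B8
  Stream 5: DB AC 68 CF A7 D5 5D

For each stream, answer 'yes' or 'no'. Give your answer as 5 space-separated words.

Stream 1: error at byte offset 9. INVALID
Stream 2: error at byte offset 6. INVALID
Stream 3: error at byte offset 3. INVALID
Stream 4: decodes cleanly. VALID
Stream 5: error at byte offset 6. INVALID

Answer: no no no yes no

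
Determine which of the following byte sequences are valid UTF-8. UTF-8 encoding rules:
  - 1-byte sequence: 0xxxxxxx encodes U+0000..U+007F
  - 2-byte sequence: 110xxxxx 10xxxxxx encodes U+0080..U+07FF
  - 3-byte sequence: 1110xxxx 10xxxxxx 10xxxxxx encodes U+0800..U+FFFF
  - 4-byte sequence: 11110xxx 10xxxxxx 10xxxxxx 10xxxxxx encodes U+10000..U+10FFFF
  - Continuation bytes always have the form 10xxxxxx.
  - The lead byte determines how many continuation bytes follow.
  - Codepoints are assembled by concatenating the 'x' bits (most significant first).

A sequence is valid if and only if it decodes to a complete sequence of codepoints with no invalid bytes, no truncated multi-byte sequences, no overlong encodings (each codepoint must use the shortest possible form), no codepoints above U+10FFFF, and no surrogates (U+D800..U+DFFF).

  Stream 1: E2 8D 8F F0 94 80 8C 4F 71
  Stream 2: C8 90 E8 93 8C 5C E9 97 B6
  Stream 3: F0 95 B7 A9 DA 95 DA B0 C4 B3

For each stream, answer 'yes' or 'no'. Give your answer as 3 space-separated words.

Answer: yes yes yes

Derivation:
Stream 1: decodes cleanly. VALID
Stream 2: decodes cleanly. VALID
Stream 3: decodes cleanly. VALID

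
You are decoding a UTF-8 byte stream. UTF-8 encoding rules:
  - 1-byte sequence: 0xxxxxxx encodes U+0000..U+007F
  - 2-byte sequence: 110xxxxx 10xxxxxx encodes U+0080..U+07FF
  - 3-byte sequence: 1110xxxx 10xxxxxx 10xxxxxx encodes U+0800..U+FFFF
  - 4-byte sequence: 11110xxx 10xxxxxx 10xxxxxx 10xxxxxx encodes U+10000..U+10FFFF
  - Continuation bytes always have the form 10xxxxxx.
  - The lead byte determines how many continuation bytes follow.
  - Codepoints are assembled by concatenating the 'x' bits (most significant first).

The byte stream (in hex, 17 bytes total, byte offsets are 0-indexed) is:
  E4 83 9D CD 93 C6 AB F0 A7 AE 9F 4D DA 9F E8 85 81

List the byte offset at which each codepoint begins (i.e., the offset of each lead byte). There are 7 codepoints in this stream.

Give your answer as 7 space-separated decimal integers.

Byte[0]=E4: 3-byte lead, need 2 cont bytes. acc=0x4
Byte[1]=83: continuation. acc=(acc<<6)|0x03=0x103
Byte[2]=9D: continuation. acc=(acc<<6)|0x1D=0x40DD
Completed: cp=U+40DD (starts at byte 0)
Byte[3]=CD: 2-byte lead, need 1 cont bytes. acc=0xD
Byte[4]=93: continuation. acc=(acc<<6)|0x13=0x353
Completed: cp=U+0353 (starts at byte 3)
Byte[5]=C6: 2-byte lead, need 1 cont bytes. acc=0x6
Byte[6]=AB: continuation. acc=(acc<<6)|0x2B=0x1AB
Completed: cp=U+01AB (starts at byte 5)
Byte[7]=F0: 4-byte lead, need 3 cont bytes. acc=0x0
Byte[8]=A7: continuation. acc=(acc<<6)|0x27=0x27
Byte[9]=AE: continuation. acc=(acc<<6)|0x2E=0x9EE
Byte[10]=9F: continuation. acc=(acc<<6)|0x1F=0x27B9F
Completed: cp=U+27B9F (starts at byte 7)
Byte[11]=4D: 1-byte ASCII. cp=U+004D
Byte[12]=DA: 2-byte lead, need 1 cont bytes. acc=0x1A
Byte[13]=9F: continuation. acc=(acc<<6)|0x1F=0x69F
Completed: cp=U+069F (starts at byte 12)
Byte[14]=E8: 3-byte lead, need 2 cont bytes. acc=0x8
Byte[15]=85: continuation. acc=(acc<<6)|0x05=0x205
Byte[16]=81: continuation. acc=(acc<<6)|0x01=0x8141
Completed: cp=U+8141 (starts at byte 14)

Answer: 0 3 5 7 11 12 14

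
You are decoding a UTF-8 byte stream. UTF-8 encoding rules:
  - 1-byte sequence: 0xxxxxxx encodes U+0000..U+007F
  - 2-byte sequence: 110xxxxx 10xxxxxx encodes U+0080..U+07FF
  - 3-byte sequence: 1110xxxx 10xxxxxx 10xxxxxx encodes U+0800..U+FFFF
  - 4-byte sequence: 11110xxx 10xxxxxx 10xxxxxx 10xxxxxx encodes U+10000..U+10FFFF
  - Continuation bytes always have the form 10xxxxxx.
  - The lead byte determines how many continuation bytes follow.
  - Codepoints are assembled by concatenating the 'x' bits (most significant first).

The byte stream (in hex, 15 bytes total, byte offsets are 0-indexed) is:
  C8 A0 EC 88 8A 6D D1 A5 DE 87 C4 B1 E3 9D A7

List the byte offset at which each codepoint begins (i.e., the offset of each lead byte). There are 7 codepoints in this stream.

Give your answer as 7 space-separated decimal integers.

Byte[0]=C8: 2-byte lead, need 1 cont bytes. acc=0x8
Byte[1]=A0: continuation. acc=(acc<<6)|0x20=0x220
Completed: cp=U+0220 (starts at byte 0)
Byte[2]=EC: 3-byte lead, need 2 cont bytes. acc=0xC
Byte[3]=88: continuation. acc=(acc<<6)|0x08=0x308
Byte[4]=8A: continuation. acc=(acc<<6)|0x0A=0xC20A
Completed: cp=U+C20A (starts at byte 2)
Byte[5]=6D: 1-byte ASCII. cp=U+006D
Byte[6]=D1: 2-byte lead, need 1 cont bytes. acc=0x11
Byte[7]=A5: continuation. acc=(acc<<6)|0x25=0x465
Completed: cp=U+0465 (starts at byte 6)
Byte[8]=DE: 2-byte lead, need 1 cont bytes. acc=0x1E
Byte[9]=87: continuation. acc=(acc<<6)|0x07=0x787
Completed: cp=U+0787 (starts at byte 8)
Byte[10]=C4: 2-byte lead, need 1 cont bytes. acc=0x4
Byte[11]=B1: continuation. acc=(acc<<6)|0x31=0x131
Completed: cp=U+0131 (starts at byte 10)
Byte[12]=E3: 3-byte lead, need 2 cont bytes. acc=0x3
Byte[13]=9D: continuation. acc=(acc<<6)|0x1D=0xDD
Byte[14]=A7: continuation. acc=(acc<<6)|0x27=0x3767
Completed: cp=U+3767 (starts at byte 12)

Answer: 0 2 5 6 8 10 12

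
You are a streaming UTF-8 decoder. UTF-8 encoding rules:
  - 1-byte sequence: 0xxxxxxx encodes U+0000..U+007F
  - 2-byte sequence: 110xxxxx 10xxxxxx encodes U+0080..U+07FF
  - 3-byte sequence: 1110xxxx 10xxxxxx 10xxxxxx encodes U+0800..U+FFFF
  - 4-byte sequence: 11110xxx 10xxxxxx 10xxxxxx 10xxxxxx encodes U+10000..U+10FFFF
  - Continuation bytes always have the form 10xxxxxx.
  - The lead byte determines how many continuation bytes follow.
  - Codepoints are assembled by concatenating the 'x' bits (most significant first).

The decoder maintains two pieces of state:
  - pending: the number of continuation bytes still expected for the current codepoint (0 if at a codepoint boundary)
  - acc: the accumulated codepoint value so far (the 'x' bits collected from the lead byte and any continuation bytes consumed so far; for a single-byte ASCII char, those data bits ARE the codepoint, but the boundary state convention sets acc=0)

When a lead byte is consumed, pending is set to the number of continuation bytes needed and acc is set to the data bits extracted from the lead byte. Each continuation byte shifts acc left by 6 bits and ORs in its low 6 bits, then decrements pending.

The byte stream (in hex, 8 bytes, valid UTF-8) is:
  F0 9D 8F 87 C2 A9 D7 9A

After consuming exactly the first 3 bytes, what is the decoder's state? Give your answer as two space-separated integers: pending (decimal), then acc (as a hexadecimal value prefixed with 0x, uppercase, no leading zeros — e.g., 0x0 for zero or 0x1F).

Answer: 1 0x74F

Derivation:
Byte[0]=F0: 4-byte lead. pending=3, acc=0x0
Byte[1]=9D: continuation. acc=(acc<<6)|0x1D=0x1D, pending=2
Byte[2]=8F: continuation. acc=(acc<<6)|0x0F=0x74F, pending=1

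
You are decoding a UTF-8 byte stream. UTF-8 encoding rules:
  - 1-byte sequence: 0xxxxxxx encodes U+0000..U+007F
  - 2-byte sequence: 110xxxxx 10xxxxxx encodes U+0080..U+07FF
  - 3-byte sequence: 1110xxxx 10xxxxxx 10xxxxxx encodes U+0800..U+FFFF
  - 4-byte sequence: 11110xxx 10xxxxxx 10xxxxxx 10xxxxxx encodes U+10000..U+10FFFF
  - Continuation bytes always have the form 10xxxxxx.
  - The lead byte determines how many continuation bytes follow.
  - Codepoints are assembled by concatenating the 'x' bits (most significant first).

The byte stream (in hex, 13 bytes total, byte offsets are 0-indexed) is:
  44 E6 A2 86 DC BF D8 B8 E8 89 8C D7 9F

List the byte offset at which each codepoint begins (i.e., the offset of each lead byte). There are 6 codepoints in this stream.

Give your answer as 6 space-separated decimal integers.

Byte[0]=44: 1-byte ASCII. cp=U+0044
Byte[1]=E6: 3-byte lead, need 2 cont bytes. acc=0x6
Byte[2]=A2: continuation. acc=(acc<<6)|0x22=0x1A2
Byte[3]=86: continuation. acc=(acc<<6)|0x06=0x6886
Completed: cp=U+6886 (starts at byte 1)
Byte[4]=DC: 2-byte lead, need 1 cont bytes. acc=0x1C
Byte[5]=BF: continuation. acc=(acc<<6)|0x3F=0x73F
Completed: cp=U+073F (starts at byte 4)
Byte[6]=D8: 2-byte lead, need 1 cont bytes. acc=0x18
Byte[7]=B8: continuation. acc=(acc<<6)|0x38=0x638
Completed: cp=U+0638 (starts at byte 6)
Byte[8]=E8: 3-byte lead, need 2 cont bytes. acc=0x8
Byte[9]=89: continuation. acc=(acc<<6)|0x09=0x209
Byte[10]=8C: continuation. acc=(acc<<6)|0x0C=0x824C
Completed: cp=U+824C (starts at byte 8)
Byte[11]=D7: 2-byte lead, need 1 cont bytes. acc=0x17
Byte[12]=9F: continuation. acc=(acc<<6)|0x1F=0x5DF
Completed: cp=U+05DF (starts at byte 11)

Answer: 0 1 4 6 8 11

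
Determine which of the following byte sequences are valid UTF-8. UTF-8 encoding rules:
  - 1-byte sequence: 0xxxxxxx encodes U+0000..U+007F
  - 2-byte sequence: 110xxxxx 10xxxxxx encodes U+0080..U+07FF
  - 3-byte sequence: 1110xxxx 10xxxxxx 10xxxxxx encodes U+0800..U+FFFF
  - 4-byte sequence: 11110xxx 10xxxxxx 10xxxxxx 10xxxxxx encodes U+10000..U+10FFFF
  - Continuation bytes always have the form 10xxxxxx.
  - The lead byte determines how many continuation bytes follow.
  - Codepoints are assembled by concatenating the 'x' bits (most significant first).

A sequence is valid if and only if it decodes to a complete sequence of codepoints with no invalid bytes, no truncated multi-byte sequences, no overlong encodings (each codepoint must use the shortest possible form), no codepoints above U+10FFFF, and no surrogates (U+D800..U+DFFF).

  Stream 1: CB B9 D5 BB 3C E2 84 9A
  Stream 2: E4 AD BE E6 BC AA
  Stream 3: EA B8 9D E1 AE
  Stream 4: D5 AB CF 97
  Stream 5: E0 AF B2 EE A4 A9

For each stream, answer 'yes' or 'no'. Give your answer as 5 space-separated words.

Stream 1: decodes cleanly. VALID
Stream 2: decodes cleanly. VALID
Stream 3: error at byte offset 5. INVALID
Stream 4: decodes cleanly. VALID
Stream 5: decodes cleanly. VALID

Answer: yes yes no yes yes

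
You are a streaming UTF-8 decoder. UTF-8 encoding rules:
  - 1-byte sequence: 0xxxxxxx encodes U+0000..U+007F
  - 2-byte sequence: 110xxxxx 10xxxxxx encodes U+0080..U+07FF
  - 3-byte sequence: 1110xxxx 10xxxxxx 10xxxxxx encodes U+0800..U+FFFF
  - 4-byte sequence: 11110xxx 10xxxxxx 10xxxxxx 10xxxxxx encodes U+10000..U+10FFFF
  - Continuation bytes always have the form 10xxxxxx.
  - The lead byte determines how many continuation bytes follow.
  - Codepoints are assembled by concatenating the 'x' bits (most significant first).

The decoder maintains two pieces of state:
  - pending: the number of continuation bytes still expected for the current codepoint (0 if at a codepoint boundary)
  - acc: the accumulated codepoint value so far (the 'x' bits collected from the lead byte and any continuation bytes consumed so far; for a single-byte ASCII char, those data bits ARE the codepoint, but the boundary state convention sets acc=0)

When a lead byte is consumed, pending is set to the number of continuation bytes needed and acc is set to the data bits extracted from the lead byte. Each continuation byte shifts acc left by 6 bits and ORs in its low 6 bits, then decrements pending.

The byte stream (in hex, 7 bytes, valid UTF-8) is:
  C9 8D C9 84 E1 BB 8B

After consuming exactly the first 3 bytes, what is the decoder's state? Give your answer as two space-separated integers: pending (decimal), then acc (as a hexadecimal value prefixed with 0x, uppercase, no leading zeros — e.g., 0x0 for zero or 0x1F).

Byte[0]=C9: 2-byte lead. pending=1, acc=0x9
Byte[1]=8D: continuation. acc=(acc<<6)|0x0D=0x24D, pending=0
Byte[2]=C9: 2-byte lead. pending=1, acc=0x9

Answer: 1 0x9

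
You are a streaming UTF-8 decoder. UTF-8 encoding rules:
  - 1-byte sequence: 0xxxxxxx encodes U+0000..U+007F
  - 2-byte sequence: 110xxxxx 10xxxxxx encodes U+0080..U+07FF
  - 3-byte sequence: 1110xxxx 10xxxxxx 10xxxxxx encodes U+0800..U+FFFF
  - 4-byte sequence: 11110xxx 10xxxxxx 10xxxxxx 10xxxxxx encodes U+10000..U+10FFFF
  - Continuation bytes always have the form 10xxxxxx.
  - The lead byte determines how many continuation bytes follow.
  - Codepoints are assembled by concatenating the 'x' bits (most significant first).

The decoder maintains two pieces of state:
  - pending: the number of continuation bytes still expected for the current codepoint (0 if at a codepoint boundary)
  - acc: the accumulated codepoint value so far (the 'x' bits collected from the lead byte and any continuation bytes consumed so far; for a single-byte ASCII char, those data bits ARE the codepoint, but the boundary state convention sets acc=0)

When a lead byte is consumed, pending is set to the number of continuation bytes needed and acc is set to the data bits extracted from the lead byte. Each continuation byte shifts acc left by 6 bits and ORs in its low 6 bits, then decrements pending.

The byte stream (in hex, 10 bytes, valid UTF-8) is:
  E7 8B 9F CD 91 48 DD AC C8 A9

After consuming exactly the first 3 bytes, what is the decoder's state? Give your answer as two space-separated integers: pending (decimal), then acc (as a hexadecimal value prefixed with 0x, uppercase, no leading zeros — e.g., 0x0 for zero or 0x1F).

Byte[0]=E7: 3-byte lead. pending=2, acc=0x7
Byte[1]=8B: continuation. acc=(acc<<6)|0x0B=0x1CB, pending=1
Byte[2]=9F: continuation. acc=(acc<<6)|0x1F=0x72DF, pending=0

Answer: 0 0x72DF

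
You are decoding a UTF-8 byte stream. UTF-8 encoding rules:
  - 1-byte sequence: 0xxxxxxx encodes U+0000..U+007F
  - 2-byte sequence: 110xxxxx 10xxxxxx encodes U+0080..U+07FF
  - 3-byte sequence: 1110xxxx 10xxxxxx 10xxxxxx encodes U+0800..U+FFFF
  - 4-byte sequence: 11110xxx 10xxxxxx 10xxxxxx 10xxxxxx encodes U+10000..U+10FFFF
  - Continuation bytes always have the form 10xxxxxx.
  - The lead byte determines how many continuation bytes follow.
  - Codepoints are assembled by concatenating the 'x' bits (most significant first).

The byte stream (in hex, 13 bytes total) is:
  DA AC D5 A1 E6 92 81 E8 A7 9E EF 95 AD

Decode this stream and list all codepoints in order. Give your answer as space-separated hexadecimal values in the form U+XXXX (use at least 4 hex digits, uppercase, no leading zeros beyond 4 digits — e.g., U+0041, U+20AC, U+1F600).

Answer: U+06AC U+0561 U+6481 U+89DE U+F56D

Derivation:
Byte[0]=DA: 2-byte lead, need 1 cont bytes. acc=0x1A
Byte[1]=AC: continuation. acc=(acc<<6)|0x2C=0x6AC
Completed: cp=U+06AC (starts at byte 0)
Byte[2]=D5: 2-byte lead, need 1 cont bytes. acc=0x15
Byte[3]=A1: continuation. acc=(acc<<6)|0x21=0x561
Completed: cp=U+0561 (starts at byte 2)
Byte[4]=E6: 3-byte lead, need 2 cont bytes. acc=0x6
Byte[5]=92: continuation. acc=(acc<<6)|0x12=0x192
Byte[6]=81: continuation. acc=(acc<<6)|0x01=0x6481
Completed: cp=U+6481 (starts at byte 4)
Byte[7]=E8: 3-byte lead, need 2 cont bytes. acc=0x8
Byte[8]=A7: continuation. acc=(acc<<6)|0x27=0x227
Byte[9]=9E: continuation. acc=(acc<<6)|0x1E=0x89DE
Completed: cp=U+89DE (starts at byte 7)
Byte[10]=EF: 3-byte lead, need 2 cont bytes. acc=0xF
Byte[11]=95: continuation. acc=(acc<<6)|0x15=0x3D5
Byte[12]=AD: continuation. acc=(acc<<6)|0x2D=0xF56D
Completed: cp=U+F56D (starts at byte 10)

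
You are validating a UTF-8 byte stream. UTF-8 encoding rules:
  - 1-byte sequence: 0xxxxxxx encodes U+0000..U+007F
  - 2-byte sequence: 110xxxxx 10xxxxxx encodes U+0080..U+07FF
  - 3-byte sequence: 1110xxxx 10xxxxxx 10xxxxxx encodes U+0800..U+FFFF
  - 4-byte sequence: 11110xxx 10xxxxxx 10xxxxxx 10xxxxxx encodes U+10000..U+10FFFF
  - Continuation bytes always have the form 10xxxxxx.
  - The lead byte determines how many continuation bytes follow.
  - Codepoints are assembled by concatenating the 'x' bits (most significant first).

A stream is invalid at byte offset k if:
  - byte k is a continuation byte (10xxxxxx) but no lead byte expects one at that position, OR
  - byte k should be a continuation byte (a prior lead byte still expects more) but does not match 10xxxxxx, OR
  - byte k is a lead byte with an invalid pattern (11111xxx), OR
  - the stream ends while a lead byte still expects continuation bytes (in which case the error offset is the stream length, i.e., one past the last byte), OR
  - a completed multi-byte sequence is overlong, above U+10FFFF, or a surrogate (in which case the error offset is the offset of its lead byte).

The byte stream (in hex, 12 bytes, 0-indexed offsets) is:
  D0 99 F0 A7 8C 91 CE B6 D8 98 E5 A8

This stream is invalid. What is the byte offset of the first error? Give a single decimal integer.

Byte[0]=D0: 2-byte lead, need 1 cont bytes. acc=0x10
Byte[1]=99: continuation. acc=(acc<<6)|0x19=0x419
Completed: cp=U+0419 (starts at byte 0)
Byte[2]=F0: 4-byte lead, need 3 cont bytes. acc=0x0
Byte[3]=A7: continuation. acc=(acc<<6)|0x27=0x27
Byte[4]=8C: continuation. acc=(acc<<6)|0x0C=0x9CC
Byte[5]=91: continuation. acc=(acc<<6)|0x11=0x27311
Completed: cp=U+27311 (starts at byte 2)
Byte[6]=CE: 2-byte lead, need 1 cont bytes. acc=0xE
Byte[7]=B6: continuation. acc=(acc<<6)|0x36=0x3B6
Completed: cp=U+03B6 (starts at byte 6)
Byte[8]=D8: 2-byte lead, need 1 cont bytes. acc=0x18
Byte[9]=98: continuation. acc=(acc<<6)|0x18=0x618
Completed: cp=U+0618 (starts at byte 8)
Byte[10]=E5: 3-byte lead, need 2 cont bytes. acc=0x5
Byte[11]=A8: continuation. acc=(acc<<6)|0x28=0x168
Byte[12]: stream ended, expected continuation. INVALID

Answer: 12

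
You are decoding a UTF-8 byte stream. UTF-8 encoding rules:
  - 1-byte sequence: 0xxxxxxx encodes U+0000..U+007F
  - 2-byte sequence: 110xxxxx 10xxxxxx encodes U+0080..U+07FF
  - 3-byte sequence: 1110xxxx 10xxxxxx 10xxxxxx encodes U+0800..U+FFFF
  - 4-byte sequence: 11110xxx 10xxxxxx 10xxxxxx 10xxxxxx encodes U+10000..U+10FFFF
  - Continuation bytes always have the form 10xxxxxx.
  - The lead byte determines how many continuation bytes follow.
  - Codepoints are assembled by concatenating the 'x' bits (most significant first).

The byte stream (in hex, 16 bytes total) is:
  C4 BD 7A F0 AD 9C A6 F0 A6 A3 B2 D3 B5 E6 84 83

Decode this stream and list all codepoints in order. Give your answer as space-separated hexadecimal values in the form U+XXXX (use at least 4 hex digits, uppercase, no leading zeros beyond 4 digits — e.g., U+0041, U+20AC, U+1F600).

Byte[0]=C4: 2-byte lead, need 1 cont bytes. acc=0x4
Byte[1]=BD: continuation. acc=(acc<<6)|0x3D=0x13D
Completed: cp=U+013D (starts at byte 0)
Byte[2]=7A: 1-byte ASCII. cp=U+007A
Byte[3]=F0: 4-byte lead, need 3 cont bytes. acc=0x0
Byte[4]=AD: continuation. acc=(acc<<6)|0x2D=0x2D
Byte[5]=9C: continuation. acc=(acc<<6)|0x1C=0xB5C
Byte[6]=A6: continuation. acc=(acc<<6)|0x26=0x2D726
Completed: cp=U+2D726 (starts at byte 3)
Byte[7]=F0: 4-byte lead, need 3 cont bytes. acc=0x0
Byte[8]=A6: continuation. acc=(acc<<6)|0x26=0x26
Byte[9]=A3: continuation. acc=(acc<<6)|0x23=0x9A3
Byte[10]=B2: continuation. acc=(acc<<6)|0x32=0x268F2
Completed: cp=U+268F2 (starts at byte 7)
Byte[11]=D3: 2-byte lead, need 1 cont bytes. acc=0x13
Byte[12]=B5: continuation. acc=(acc<<6)|0x35=0x4F5
Completed: cp=U+04F5 (starts at byte 11)
Byte[13]=E6: 3-byte lead, need 2 cont bytes. acc=0x6
Byte[14]=84: continuation. acc=(acc<<6)|0x04=0x184
Byte[15]=83: continuation. acc=(acc<<6)|0x03=0x6103
Completed: cp=U+6103 (starts at byte 13)

Answer: U+013D U+007A U+2D726 U+268F2 U+04F5 U+6103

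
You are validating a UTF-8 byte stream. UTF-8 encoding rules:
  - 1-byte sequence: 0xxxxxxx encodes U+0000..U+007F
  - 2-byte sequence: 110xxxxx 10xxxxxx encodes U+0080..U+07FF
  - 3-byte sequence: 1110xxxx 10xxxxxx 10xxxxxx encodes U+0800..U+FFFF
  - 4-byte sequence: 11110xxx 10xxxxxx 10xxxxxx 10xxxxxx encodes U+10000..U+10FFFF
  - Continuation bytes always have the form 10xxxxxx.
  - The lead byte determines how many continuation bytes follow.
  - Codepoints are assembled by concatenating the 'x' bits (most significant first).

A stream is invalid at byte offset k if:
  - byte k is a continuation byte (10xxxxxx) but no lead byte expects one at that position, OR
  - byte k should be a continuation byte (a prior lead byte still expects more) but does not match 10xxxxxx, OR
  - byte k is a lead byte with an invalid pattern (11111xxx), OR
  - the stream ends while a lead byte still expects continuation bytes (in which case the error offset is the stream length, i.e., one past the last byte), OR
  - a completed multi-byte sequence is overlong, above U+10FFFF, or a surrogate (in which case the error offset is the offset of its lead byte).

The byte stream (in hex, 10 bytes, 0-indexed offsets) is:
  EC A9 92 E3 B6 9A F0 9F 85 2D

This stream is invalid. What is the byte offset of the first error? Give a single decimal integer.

Answer: 9

Derivation:
Byte[0]=EC: 3-byte lead, need 2 cont bytes. acc=0xC
Byte[1]=A9: continuation. acc=(acc<<6)|0x29=0x329
Byte[2]=92: continuation. acc=(acc<<6)|0x12=0xCA52
Completed: cp=U+CA52 (starts at byte 0)
Byte[3]=E3: 3-byte lead, need 2 cont bytes. acc=0x3
Byte[4]=B6: continuation. acc=(acc<<6)|0x36=0xF6
Byte[5]=9A: continuation. acc=(acc<<6)|0x1A=0x3D9A
Completed: cp=U+3D9A (starts at byte 3)
Byte[6]=F0: 4-byte lead, need 3 cont bytes. acc=0x0
Byte[7]=9F: continuation. acc=(acc<<6)|0x1F=0x1F
Byte[8]=85: continuation. acc=(acc<<6)|0x05=0x7C5
Byte[9]=2D: expected 10xxxxxx continuation. INVALID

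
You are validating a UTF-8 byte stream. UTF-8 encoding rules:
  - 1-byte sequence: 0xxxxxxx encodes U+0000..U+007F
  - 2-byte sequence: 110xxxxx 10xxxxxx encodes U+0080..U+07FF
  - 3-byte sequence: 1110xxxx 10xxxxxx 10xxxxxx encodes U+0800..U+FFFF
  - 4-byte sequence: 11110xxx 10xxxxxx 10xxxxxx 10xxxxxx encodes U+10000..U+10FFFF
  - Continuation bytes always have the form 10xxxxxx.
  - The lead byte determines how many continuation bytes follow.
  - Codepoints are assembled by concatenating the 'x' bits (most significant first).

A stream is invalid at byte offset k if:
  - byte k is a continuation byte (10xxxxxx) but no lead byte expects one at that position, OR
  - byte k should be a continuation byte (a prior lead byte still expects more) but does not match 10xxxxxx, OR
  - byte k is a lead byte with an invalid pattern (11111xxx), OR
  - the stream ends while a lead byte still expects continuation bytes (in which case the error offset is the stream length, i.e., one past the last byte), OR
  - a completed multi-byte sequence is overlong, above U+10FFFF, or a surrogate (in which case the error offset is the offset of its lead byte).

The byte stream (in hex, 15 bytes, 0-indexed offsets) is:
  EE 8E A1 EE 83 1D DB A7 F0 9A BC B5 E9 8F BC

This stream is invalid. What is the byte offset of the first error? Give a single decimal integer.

Byte[0]=EE: 3-byte lead, need 2 cont bytes. acc=0xE
Byte[1]=8E: continuation. acc=(acc<<6)|0x0E=0x38E
Byte[2]=A1: continuation. acc=(acc<<6)|0x21=0xE3A1
Completed: cp=U+E3A1 (starts at byte 0)
Byte[3]=EE: 3-byte lead, need 2 cont bytes. acc=0xE
Byte[4]=83: continuation. acc=(acc<<6)|0x03=0x383
Byte[5]=1D: expected 10xxxxxx continuation. INVALID

Answer: 5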